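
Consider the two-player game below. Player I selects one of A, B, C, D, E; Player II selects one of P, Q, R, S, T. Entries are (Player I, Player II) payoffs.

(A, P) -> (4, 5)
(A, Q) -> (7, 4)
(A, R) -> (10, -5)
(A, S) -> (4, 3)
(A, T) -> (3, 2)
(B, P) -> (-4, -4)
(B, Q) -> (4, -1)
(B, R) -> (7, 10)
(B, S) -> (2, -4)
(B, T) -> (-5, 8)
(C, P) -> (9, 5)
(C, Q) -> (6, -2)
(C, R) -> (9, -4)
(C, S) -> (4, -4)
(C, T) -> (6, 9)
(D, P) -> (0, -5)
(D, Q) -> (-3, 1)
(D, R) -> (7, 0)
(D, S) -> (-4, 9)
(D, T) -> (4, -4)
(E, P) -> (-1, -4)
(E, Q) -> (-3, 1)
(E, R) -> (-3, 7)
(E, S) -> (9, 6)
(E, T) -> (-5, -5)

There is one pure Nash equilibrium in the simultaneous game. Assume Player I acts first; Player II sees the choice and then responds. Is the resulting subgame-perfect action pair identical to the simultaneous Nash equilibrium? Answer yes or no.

Work backward from Player II's decision.
- A: Player II compares 5, 4, -5, 3, 2 and picks P; Player I would get 4.
- B: Player II compares -4, -1, 10, -4, 8 and picks R; Player I would get 7.
- C: Player II compares 5, -2, -4, -4, 9 and picks T; Player I would get 6.
- D: Player II compares -5, 1, 0, 9, -4 and picks S; Player I would get -4.
- E: Player II compares -4, 1, 7, 6, -5 and picks R; Player I would get -3.
Among 4, 7, 6, -4, -3, the best is 7 at B. Subgame-perfect outcome: (B, R) with payoffs (7, 10).
Now find the simultaneous Nash equilibrium.
Player I's best replies: P→C; Q→A; R→A; S→E; T→C.
Player II's best replies: A→P; B→R; C→T; D→S; E→R.
Only (C, T) has each player best-responding; Nash payoffs (6, 9).
Sequential outcome (B, R) differs from the Nash profile (C, T).

no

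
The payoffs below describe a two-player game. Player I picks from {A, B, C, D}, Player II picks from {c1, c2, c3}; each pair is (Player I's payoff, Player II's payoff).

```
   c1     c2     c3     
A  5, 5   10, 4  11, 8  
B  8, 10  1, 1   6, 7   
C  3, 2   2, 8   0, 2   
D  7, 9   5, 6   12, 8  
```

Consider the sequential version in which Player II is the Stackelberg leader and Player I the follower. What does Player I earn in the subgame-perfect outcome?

8

Work backward from Player I's decision.
- c1 → Player I plays B (best of 5, 8, 3, 7); Player II gets 10.
- c2 → Player I plays A (best of 10, 1, 2, 5); Player II gets 4.
- c3 → Player I plays D (best of 11, 6, 0, 12); Player II gets 8.
Player II's induced payoffs are 10, 4, 8, so Player II commits to c1. Subgame-perfect outcome: (B, c1) with payoffs (8, 10).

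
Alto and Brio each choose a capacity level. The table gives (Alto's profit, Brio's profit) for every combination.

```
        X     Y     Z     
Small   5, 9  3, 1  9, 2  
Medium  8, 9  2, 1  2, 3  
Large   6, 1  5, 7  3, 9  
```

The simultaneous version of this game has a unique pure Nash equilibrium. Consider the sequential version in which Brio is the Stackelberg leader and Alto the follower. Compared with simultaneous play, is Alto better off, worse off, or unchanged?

Alto best-responds to each possible Brio move:
- X: Alto compares 5, 8, 6 and picks Medium; Brio would get 9.
- Y: Alto compares 3, 2, 5 and picks Large; Brio would get 7.
- Z: Alto compares 9, 2, 3 and picks Small; Brio would get 2.
Brio's induced payoffs are 9, 7, 2, so Brio commits to X. Subgame-perfect outcome: (Medium, X) with payoffs (8, 9).
For the simultaneous game, intersect best replies.
Alto's best replies: X→Medium; Y→Large; Z→Small.
Brio's best replies: Small→X; Medium→X; Large→Z.
The unique mutual best reply is (Medium, X), giving (8, 9).
Alto earns 8 sequentially versus 8 at the Nash outcome: unchanged.

unchanged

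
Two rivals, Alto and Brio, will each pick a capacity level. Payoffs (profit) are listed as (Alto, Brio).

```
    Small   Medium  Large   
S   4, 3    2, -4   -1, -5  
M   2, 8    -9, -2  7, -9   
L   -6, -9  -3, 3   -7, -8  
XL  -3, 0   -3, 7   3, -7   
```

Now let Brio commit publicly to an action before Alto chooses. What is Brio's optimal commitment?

Solve by backward induction (Brio leads).
- Small: BR = S, leader payoff 3.
- Medium: BR = S, leader payoff -4.
- Large: BR = M, leader payoff -9.
Among 3, -4, -9, the best is 3 at Small. Subgame-perfect outcome: (S, Small) with payoffs (4, 3).

Small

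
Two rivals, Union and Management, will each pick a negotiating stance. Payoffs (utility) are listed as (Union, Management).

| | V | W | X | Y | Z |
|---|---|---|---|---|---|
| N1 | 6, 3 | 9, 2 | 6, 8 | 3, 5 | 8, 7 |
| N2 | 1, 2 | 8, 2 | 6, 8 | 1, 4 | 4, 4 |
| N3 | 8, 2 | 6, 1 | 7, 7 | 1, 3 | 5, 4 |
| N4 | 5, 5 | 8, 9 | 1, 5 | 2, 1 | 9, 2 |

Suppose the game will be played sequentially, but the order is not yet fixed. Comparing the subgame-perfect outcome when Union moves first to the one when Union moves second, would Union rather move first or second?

first

If Union leads: Management's best replies are N1→X, N2→X, N3→X, N4→W; Union's induced payoffs 6, 6, 7, 8; outcome (N4, W), payoffs (8, 9).
If Management leads: Union's best replies are V→N3, W→N1, X→N3, Y→N1, Z→N4; Management's induced payoffs 2, 2, 7, 5, 2; outcome (N3, X), payoffs (7, 7).
Union gets 8 moving first and 7 moving second, so Union prefers to move first.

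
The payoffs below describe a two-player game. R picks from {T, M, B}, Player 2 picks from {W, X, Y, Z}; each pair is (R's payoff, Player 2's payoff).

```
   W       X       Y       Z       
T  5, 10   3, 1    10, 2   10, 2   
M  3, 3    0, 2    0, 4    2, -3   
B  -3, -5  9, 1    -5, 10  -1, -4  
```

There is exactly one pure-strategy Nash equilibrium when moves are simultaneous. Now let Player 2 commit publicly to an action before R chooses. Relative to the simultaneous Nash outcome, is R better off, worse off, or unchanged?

unchanged

R best-responds to each possible Player 2 move:
- W → R plays T (best of 5, 3, -3); Player 2 gets 10.
- X → R plays B (best of 3, 0, 9); Player 2 gets 1.
- Y → R plays T (best of 10, 0, -5); Player 2 gets 2.
- Z → R plays T (best of 10, 2, -1); Player 2 gets 2.
Maximizing over 10, 1, 2, 2, Player 2 chooses W. Subgame-perfect outcome: (T, W) with payoffs (5, 10).
Now find the simultaneous Nash equilibrium.
R's best replies: W→T; X→B; Y→T; Z→T.
Player 2's best replies: T→W; M→Y; B→Y.
The unique mutual best reply is (T, W), giving (5, 10).
R earns 5 sequentially versus 5 at the Nash outcome: unchanged.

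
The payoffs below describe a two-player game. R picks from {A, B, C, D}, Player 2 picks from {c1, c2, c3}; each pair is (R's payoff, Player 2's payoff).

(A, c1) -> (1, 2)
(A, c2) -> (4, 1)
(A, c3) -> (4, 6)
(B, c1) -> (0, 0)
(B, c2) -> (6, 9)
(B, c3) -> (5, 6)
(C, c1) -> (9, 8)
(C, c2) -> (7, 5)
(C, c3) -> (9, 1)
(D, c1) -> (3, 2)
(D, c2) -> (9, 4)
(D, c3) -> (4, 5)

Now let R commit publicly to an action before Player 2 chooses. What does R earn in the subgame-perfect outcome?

Solve by backward induction (R leads).
- A: BR = c3, leader payoff 4.
- B: BR = c2, leader payoff 6.
- C: BR = c1, leader payoff 9.
- D: BR = c3, leader payoff 4.
Among 4, 6, 9, 4, the best is 9 at C. Subgame-perfect outcome: (C, c1) with payoffs (9, 8).

9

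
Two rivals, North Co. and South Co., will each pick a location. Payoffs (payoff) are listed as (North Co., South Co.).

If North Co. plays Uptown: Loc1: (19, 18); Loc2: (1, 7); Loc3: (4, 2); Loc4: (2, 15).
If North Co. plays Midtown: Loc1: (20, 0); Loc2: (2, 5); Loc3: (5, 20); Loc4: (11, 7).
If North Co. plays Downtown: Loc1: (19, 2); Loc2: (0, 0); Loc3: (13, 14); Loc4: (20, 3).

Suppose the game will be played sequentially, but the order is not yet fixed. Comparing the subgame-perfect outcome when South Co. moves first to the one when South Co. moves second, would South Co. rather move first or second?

second

If North Co. leads: South Co.'s best replies are Uptown→Loc1, Midtown→Loc3, Downtown→Loc3; North Co.'s induced payoffs 19, 5, 13; outcome (Uptown, Loc1), payoffs (19, 18).
If South Co. leads: North Co.'s best replies are Loc1→Midtown, Loc2→Midtown, Loc3→Downtown, Loc4→Downtown; South Co.'s induced payoffs 0, 5, 14, 3; outcome (Downtown, Loc3), payoffs (13, 14).
South Co. gets 14 moving first and 18 moving second, so South Co. prefers to move second.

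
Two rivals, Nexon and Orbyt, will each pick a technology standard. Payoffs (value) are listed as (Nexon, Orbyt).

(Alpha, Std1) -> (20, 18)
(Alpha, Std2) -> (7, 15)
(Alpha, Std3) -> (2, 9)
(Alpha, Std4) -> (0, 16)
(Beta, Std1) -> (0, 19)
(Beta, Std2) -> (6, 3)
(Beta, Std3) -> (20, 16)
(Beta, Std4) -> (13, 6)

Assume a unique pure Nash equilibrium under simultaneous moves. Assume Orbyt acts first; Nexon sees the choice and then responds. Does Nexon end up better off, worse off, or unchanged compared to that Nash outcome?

unchanged

Backward induction with Orbyt moving first.
- Std1: Nexon compares 20, 0 and picks Alpha; Orbyt would get 18.
- Std2: Nexon compares 7, 6 and picks Alpha; Orbyt would get 15.
- Std3: Nexon compares 2, 20 and picks Beta; Orbyt would get 16.
- Std4: Nexon compares 0, 13 and picks Beta; Orbyt would get 6.
Orbyt's induced payoffs are 18, 15, 16, 6, so Orbyt commits to Std1. Subgame-perfect outcome: (Alpha, Std1) with payoffs (20, 18).
Under simultaneous play:
Nexon's best replies: Std1→Alpha; Std2→Alpha; Std3→Beta; Std4→Beta.
Orbyt's best replies: Alpha→Std1; Beta→Std1.
Only (Alpha, Std1) has each player best-responding; Nash payoffs (20, 18).
Nexon earns 20 sequentially versus 20 at the Nash outcome: unchanged.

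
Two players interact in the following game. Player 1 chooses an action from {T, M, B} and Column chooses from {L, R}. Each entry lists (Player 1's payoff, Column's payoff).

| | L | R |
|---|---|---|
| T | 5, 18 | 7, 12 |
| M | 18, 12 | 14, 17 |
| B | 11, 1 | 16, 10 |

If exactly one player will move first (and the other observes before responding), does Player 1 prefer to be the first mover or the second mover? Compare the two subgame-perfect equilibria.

If Player 1 leads: Column's best replies are T→L, M→R, B→R; Player 1's induced payoffs 5, 14, 16; outcome (B, R), payoffs (16, 10).
If Column leads: Player 1's best replies are L→M, R→B; Column's induced payoffs 12, 10; outcome (M, L), payoffs (18, 12).
Player 1 gets 16 moving first and 18 moving second, so Player 1 prefers to move second.

second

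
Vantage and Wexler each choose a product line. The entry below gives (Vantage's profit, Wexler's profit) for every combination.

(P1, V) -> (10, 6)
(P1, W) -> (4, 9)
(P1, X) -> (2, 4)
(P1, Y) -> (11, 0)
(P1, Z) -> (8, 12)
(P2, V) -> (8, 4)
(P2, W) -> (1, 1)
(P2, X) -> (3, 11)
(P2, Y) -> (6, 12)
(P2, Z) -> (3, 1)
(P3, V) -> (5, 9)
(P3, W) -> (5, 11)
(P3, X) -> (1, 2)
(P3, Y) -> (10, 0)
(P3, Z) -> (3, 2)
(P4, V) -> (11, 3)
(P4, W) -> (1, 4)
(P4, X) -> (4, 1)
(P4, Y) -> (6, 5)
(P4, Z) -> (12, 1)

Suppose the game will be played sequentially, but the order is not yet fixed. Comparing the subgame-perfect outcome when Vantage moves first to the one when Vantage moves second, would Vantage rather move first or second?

first

If Vantage leads: Wexler's best replies are P1→Z, P2→Y, P3→W, P4→Y; Vantage's induced payoffs 8, 6, 5, 6; outcome (P1, Z), payoffs (8, 12).
If Wexler leads: Vantage's best replies are V→P4, W→P3, X→P4, Y→P1, Z→P4; Wexler's induced payoffs 3, 11, 1, 0, 1; outcome (P3, W), payoffs (5, 11).
Vantage gets 8 moving first and 5 moving second, so Vantage prefers to move first.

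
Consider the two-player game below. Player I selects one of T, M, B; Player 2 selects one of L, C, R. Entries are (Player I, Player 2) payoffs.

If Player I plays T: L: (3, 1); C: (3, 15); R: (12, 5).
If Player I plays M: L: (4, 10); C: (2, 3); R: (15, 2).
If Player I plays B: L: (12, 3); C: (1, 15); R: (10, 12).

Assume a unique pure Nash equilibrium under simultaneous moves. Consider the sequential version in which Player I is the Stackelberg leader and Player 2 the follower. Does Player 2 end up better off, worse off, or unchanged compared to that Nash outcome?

worse off

Work backward from Player 2's decision.
- T → Player 2 plays C (best of 1, 15, 5); Player I gets 3.
- M → Player 2 plays L (best of 10, 3, 2); Player I gets 4.
- B → Player 2 plays C (best of 3, 15, 12); Player I gets 1.
Player I's induced payoffs are 3, 4, 1, so Player I commits to M. Subgame-perfect outcome: (M, L) with payoffs (4, 10).
Under simultaneous play:
Player I's best replies: L→B; C→T; R→M.
Player 2's best replies: T→C; M→L; B→C.
The unique mutual best reply is (T, C), giving (3, 15).
Player 2 earns 10 sequentially versus 15 at the Nash outcome: worse off.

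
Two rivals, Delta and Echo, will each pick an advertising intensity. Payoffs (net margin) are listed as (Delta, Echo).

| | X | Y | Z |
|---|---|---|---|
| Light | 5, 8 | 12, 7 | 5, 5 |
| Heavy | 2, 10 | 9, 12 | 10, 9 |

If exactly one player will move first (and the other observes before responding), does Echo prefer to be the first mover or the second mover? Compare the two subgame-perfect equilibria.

second

If Delta leads: Echo's best replies are Light→X, Heavy→Y; Delta's induced payoffs 5, 9; outcome (Heavy, Y), payoffs (9, 12).
If Echo leads: Delta's best replies are X→Light, Y→Light, Z→Heavy; Echo's induced payoffs 8, 7, 9; outcome (Heavy, Z), payoffs (10, 9).
Echo gets 9 moving first and 12 moving second, so Echo prefers to move second.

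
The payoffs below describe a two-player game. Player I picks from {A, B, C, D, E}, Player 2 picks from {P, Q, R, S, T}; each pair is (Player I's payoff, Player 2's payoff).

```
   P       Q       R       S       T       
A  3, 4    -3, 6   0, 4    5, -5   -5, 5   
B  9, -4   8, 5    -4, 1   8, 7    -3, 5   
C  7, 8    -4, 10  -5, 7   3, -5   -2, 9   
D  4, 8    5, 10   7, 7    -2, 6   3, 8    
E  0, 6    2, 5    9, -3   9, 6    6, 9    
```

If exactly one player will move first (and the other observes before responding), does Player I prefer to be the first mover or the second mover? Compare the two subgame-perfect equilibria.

first

If Player I leads: Player 2's best replies are A→Q, B→S, C→Q, D→Q, E→T; Player I's induced payoffs -3, 8, -4, 5, 6; outcome (B, S), payoffs (8, 7).
If Player 2 leads: Player I's best replies are P→B, Q→B, R→E, S→E, T→E; Player 2's induced payoffs -4, 5, -3, 6, 9; outcome (E, T), payoffs (6, 9).
Player I gets 8 moving first and 6 moving second, so Player I prefers to move first.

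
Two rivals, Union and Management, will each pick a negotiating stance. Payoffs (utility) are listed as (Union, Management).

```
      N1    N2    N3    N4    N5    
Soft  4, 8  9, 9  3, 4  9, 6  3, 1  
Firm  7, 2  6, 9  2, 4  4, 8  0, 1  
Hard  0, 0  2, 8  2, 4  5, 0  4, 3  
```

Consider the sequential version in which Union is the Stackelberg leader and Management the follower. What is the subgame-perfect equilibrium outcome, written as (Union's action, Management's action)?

Solve by backward induction (Union leads).
- Soft: BR = N2, leader payoff 9.
- Firm: BR = N2, leader payoff 6.
- Hard: BR = N2, leader payoff 2.
Among 9, 6, 2, the best is 9 at Soft. Subgame-perfect outcome: (Soft, N2) with payoffs (9, 9).

(Soft, N2)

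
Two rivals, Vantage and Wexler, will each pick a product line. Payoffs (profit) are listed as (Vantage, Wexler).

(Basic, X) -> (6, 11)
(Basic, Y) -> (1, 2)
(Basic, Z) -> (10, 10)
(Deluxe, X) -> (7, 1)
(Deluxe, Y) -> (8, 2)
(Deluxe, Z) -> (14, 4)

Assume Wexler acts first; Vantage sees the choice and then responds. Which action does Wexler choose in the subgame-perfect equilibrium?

Z

Backward induction with Wexler moving first.
- X: BR = Deluxe, leader payoff 1.
- Y: BR = Deluxe, leader payoff 2.
- Z: BR = Deluxe, leader payoff 4.
Maximizing over 1, 2, 4, Wexler chooses Z. Subgame-perfect outcome: (Deluxe, Z) with payoffs (14, 4).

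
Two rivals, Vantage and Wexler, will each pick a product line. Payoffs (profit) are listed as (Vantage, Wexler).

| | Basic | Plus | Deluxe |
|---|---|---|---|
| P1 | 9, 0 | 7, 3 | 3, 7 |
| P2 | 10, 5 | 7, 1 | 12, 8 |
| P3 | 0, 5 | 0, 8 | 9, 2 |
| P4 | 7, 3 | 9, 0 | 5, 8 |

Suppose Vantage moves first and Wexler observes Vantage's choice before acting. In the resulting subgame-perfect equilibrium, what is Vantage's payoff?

12

Wexler best-responds to each possible Vantage move:
- P1: BR = Deluxe, leader payoff 3.
- P2: BR = Deluxe, leader payoff 12.
- P3: BR = Plus, leader payoff 0.
- P4: BR = Deluxe, leader payoff 5.
Among 3, 12, 0, 5, the best is 12 at P2. Subgame-perfect outcome: (P2, Deluxe) with payoffs (12, 8).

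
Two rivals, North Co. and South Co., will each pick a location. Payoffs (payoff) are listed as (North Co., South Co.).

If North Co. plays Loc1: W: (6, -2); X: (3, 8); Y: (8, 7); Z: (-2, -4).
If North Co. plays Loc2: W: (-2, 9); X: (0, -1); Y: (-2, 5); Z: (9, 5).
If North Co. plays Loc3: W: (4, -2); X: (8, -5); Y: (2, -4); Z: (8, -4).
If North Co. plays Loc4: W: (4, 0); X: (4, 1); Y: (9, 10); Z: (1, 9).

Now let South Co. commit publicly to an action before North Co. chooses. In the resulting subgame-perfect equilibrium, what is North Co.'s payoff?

9

Solve by backward induction (South Co. leads).
- W → North Co. plays Loc1 (best of 6, -2, 4, 4); South Co. gets -2.
- X → North Co. plays Loc3 (best of 3, 0, 8, 4); South Co. gets -5.
- Y → North Co. plays Loc4 (best of 8, -2, 2, 9); South Co. gets 10.
- Z → North Co. plays Loc2 (best of -2, 9, 8, 1); South Co. gets 5.
South Co.'s induced payoffs are -2, -5, 10, 5, so South Co. commits to Y. Subgame-perfect outcome: (Loc4, Y) with payoffs (9, 10).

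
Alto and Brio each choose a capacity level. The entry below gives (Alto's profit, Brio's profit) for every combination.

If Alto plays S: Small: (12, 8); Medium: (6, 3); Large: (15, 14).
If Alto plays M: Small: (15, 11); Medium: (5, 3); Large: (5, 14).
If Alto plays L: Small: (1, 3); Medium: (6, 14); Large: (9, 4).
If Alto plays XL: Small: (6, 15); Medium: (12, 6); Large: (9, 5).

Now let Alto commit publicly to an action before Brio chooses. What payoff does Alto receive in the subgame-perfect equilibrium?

15

Solve by backward induction (Alto leads).
- S → Brio plays Large (best of 8, 3, 14); Alto gets 15.
- M → Brio plays Large (best of 11, 3, 14); Alto gets 5.
- L → Brio plays Medium (best of 3, 14, 4); Alto gets 6.
- XL → Brio plays Small (best of 15, 6, 5); Alto gets 6.
Among 15, 5, 6, 6, the best is 15 at S. Subgame-perfect outcome: (S, Large) with payoffs (15, 14).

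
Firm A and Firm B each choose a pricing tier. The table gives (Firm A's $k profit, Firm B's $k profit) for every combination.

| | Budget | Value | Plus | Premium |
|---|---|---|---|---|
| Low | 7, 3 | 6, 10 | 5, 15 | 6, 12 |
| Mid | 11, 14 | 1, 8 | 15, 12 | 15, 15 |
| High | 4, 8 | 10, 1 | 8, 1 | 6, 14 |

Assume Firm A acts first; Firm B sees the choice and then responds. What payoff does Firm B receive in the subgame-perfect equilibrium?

15

Solve by backward induction (Firm A leads).
- Low → Firm B plays Plus (best of 3, 10, 15, 12); Firm A gets 5.
- Mid → Firm B plays Premium (best of 14, 8, 12, 15); Firm A gets 15.
- High → Firm B plays Premium (best of 8, 1, 1, 14); Firm A gets 6.
Among 5, 15, 6, the best is 15 at Mid. Subgame-perfect outcome: (Mid, Premium) with payoffs (15, 15).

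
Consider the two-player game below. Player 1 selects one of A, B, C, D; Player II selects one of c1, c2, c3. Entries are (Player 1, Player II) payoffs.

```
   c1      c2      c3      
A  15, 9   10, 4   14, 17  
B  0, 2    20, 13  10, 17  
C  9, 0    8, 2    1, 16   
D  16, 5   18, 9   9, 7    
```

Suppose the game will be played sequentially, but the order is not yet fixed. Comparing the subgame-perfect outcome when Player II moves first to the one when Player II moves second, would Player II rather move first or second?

If Player 1 leads: Player II's best replies are A→c3, B→c3, C→c3, D→c2; Player 1's induced payoffs 14, 10, 1, 18; outcome (D, c2), payoffs (18, 9).
If Player II leads: Player 1's best replies are c1→D, c2→B, c3→A; Player II's induced payoffs 5, 13, 17; outcome (A, c3), payoffs (14, 17).
Player II gets 17 moving first and 9 moving second, so Player II prefers to move first.

first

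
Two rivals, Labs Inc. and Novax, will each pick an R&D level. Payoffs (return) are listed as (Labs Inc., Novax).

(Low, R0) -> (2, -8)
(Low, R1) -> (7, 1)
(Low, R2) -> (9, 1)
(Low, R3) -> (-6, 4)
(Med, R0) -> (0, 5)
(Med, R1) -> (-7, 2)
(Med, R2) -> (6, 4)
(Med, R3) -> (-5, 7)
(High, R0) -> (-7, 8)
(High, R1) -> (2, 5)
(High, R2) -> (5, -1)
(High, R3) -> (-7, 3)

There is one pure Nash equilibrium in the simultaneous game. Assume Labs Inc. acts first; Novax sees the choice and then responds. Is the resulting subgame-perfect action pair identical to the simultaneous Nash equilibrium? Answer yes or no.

Solve by backward induction (Labs Inc. leads).
- Low → Novax plays R3 (best of -8, 1, 1, 4); Labs Inc. gets -6.
- Med → Novax plays R3 (best of 5, 2, 4, 7); Labs Inc. gets -5.
- High → Novax plays R0 (best of 8, 5, -1, 3); Labs Inc. gets -7.
Among -6, -5, -7, the best is -5 at Med. Subgame-perfect outcome: (Med, R3) with payoffs (-5, 7).
Now find the simultaneous Nash equilibrium.
Labs Inc.'s best replies: R0→Low; R1→Low; R2→Low; R3→Med.
Novax's best replies: Low→R3; Med→R3; High→R0.
The unique mutual best reply is (Med, R3), giving (-5, 7).
Sequential outcome (Med, R3) coincides with the Nash profile (Med, R3).

yes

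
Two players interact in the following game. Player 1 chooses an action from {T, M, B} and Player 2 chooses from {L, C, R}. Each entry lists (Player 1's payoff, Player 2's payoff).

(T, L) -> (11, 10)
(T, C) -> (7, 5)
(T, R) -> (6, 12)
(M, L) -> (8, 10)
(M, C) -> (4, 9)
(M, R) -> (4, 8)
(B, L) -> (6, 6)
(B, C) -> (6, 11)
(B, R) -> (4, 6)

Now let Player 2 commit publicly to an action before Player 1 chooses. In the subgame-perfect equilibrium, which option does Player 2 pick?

Work backward from Player 1's decision.
- L → Player 1 plays T (best of 11, 8, 6); Player 2 gets 10.
- C → Player 1 plays T (best of 7, 4, 6); Player 2 gets 5.
- R → Player 1 plays T (best of 6, 4, 4); Player 2 gets 12.
Player 2's induced payoffs are 10, 5, 12, so Player 2 commits to R. Subgame-perfect outcome: (T, R) with payoffs (6, 12).

R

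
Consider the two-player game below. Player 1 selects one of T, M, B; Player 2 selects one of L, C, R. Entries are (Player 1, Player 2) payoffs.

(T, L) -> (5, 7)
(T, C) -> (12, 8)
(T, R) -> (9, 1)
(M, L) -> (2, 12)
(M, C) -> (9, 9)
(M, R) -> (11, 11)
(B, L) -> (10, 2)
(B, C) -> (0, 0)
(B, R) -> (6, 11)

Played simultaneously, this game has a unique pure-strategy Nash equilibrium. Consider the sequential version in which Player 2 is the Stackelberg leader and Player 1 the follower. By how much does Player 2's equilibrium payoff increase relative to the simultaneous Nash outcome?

3

Work backward from Player 1's decision.
- L → Player 1 plays B (best of 5, 2, 10); Player 2 gets 2.
- C → Player 1 plays T (best of 12, 9, 0); Player 2 gets 8.
- R → Player 1 plays M (best of 9, 11, 6); Player 2 gets 11.
Maximizing over 2, 8, 11, Player 2 chooses R. Subgame-perfect outcome: (M, R) with payoffs (11, 11).
For the simultaneous game, intersect best replies.
Player 1's best replies: L→B; C→T; R→M.
Player 2's best replies: T→C; M→L; B→R.
Only (T, C) has each player best-responding; Nash payoffs (12, 8).
Player 2's commitment gain: 11 − 8 = 3.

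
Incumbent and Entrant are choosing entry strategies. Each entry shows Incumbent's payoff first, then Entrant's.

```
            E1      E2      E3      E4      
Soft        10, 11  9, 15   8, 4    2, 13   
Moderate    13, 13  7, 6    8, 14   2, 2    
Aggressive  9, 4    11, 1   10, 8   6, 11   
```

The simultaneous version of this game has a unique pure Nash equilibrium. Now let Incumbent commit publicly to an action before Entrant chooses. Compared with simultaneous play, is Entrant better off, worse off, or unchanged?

Entrant best-responds to each possible Incumbent move:
- Soft → Entrant plays E2 (best of 11, 15, 4, 13); Incumbent gets 9.
- Moderate → Entrant plays E3 (best of 13, 6, 14, 2); Incumbent gets 8.
- Aggressive → Entrant plays E4 (best of 4, 1, 8, 11); Incumbent gets 6.
Incumbent's induced payoffs are 9, 8, 6, so Incumbent commits to Soft. Subgame-perfect outcome: (Soft, E2) with payoffs (9, 15).
For the simultaneous game, intersect best replies.
Incumbent's best replies: E1→Moderate; E2→Aggressive; E3→Aggressive; E4→Aggressive.
Entrant's best replies: Soft→E2; Moderate→E3; Aggressive→E4.
The unique mutual best reply is (Aggressive, E4), giving (6, 11).
Entrant earns 15 sequentially versus 11 at the Nash outcome: better off.

better off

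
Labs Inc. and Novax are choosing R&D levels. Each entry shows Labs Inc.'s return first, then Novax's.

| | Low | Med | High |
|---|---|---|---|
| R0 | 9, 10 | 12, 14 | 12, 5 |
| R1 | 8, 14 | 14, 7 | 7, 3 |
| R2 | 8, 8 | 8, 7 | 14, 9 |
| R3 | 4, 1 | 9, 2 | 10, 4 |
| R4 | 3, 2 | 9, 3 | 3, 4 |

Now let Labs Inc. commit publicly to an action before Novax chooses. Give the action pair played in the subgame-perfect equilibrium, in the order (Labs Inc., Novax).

Work backward from Novax's decision.
- R0: BR = Med, leader payoff 12.
- R1: BR = Low, leader payoff 8.
- R2: BR = High, leader payoff 14.
- R3: BR = High, leader payoff 10.
- R4: BR = High, leader payoff 3.
Among 12, 8, 14, 10, 3, the best is 14 at R2. Subgame-perfect outcome: (R2, High) with payoffs (14, 9).

(R2, High)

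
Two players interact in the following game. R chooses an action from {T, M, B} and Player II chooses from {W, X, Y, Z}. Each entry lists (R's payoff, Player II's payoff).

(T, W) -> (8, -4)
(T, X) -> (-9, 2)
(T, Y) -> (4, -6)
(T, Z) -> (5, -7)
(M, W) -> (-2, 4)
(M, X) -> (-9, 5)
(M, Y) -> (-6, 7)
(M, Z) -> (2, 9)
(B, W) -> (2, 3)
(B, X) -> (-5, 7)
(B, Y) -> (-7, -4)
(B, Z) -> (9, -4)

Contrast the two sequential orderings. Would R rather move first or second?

first

If R leads: Player II's best replies are T→X, M→Z, B→X; R's induced payoffs -9, 2, -5; outcome (M, Z), payoffs (2, 9).
If Player II leads: R's best replies are W→T, X→B, Y→T, Z→B; Player II's induced payoffs -4, 7, -6, -4; outcome (B, X), payoffs (-5, 7).
R gets 2 moving first and -5 moving second, so R prefers to move first.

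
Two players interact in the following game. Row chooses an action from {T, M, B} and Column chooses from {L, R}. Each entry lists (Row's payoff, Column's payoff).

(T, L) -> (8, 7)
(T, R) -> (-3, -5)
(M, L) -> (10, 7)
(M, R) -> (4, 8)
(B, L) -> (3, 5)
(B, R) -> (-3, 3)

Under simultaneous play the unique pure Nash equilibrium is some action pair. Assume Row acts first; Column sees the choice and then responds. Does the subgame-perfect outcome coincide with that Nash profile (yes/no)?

no

Work backward from Column's decision.
- T: Column compares 7, -5 and picks L; Row would get 8.
- M: Column compares 7, 8 and picks R; Row would get 4.
- B: Column compares 5, 3 and picks L; Row would get 3.
Row's induced payoffs are 8, 4, 3, so Row commits to T. Subgame-perfect outcome: (T, L) with payoffs (8, 7).
Now find the simultaneous Nash equilibrium.
Row's best replies: L→M; R→M.
Column's best replies: T→L; M→R; B→L.
The unique mutual best reply is (M, R), giving (4, 8).
Sequential outcome (T, L) differs from the Nash profile (M, R).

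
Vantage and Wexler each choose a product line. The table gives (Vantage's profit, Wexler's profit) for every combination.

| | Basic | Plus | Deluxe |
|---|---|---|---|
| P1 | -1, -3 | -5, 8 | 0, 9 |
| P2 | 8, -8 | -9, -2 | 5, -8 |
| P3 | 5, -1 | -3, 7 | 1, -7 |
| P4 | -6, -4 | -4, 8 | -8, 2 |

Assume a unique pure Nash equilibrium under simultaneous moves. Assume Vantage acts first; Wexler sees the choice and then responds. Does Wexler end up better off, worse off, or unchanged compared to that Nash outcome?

Solve by backward induction (Vantage leads).
- P1: Wexler compares -3, 8, 9 and picks Deluxe; Vantage would get 0.
- P2: Wexler compares -8, -2, -8 and picks Plus; Vantage would get -9.
- P3: Wexler compares -1, 7, -7 and picks Plus; Vantage would get -3.
- P4: Wexler compares -4, 8, 2 and picks Plus; Vantage would get -4.
Vantage's induced payoffs are 0, -9, -3, -4, so Vantage commits to P1. Subgame-perfect outcome: (P1, Deluxe) with payoffs (0, 9).
For the simultaneous game, intersect best replies.
Vantage's best replies: Basic→P2; Plus→P3; Deluxe→P2.
Wexler's best replies: P1→Deluxe; P2→Plus; P3→Plus; P4→Plus.
Only (P3, Plus) has each player best-responding; Nash payoffs (-3, 7).
Wexler earns 9 sequentially versus 7 at the Nash outcome: better off.

better off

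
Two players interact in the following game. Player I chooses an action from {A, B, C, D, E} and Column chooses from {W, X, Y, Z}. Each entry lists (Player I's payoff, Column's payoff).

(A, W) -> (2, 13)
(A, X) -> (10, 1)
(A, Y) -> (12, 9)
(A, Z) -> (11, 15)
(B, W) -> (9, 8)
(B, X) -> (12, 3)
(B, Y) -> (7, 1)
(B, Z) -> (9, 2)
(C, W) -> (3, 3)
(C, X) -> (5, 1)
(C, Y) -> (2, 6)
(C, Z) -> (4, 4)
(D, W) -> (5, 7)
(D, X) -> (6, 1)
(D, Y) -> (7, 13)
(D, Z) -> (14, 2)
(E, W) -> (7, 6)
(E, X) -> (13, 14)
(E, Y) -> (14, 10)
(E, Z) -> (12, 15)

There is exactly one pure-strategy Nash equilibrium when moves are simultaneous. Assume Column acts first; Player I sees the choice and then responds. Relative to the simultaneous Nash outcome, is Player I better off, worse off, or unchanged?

Backward induction with Column moving first.
- W: BR = B, leader payoff 8.
- X: BR = E, leader payoff 14.
- Y: BR = E, leader payoff 10.
- Z: BR = D, leader payoff 2.
Maximizing over 8, 14, 10, 2, Column chooses X. Subgame-perfect outcome: (E, X) with payoffs (13, 14).
Now find the simultaneous Nash equilibrium.
Player I's best replies: W→B; X→E; Y→E; Z→D.
Column's best replies: A→Z; B→W; C→Y; D→Y; E→Z.
Only (B, W) has each player best-responding; Nash payoffs (9, 8).
Player I earns 13 sequentially versus 9 at the Nash outcome: better off.

better off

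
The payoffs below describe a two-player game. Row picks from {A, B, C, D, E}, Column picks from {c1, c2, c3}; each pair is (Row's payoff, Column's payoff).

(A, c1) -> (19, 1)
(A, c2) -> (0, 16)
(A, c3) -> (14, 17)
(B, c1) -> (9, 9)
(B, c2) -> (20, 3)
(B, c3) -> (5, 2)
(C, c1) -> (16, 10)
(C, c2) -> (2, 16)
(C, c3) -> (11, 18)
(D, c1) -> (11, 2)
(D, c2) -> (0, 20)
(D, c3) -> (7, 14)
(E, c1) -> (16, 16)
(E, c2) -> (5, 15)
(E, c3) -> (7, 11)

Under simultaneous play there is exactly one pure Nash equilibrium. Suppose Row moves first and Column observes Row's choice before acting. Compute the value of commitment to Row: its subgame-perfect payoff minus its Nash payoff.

2

Column best-responds to each possible Row move:
- A: Column compares 1, 16, 17 and picks c3; Row would get 14.
- B: Column compares 9, 3, 2 and picks c1; Row would get 9.
- C: Column compares 10, 16, 18 and picks c3; Row would get 11.
- D: Column compares 2, 20, 14 and picks c2; Row would get 0.
- E: Column compares 16, 15, 11 and picks c1; Row would get 16.
Maximizing over 14, 9, 11, 0, 16, Row chooses E. Subgame-perfect outcome: (E, c1) with payoffs (16, 16).
Under simultaneous play:
Row's best replies: c1→A; c2→B; c3→A.
Column's best replies: A→c3; B→c1; C→c3; D→c2; E→c1.
Only (A, c3) has each player best-responding; Nash payoffs (14, 17).
Row's commitment gain: 16 − 14 = 2.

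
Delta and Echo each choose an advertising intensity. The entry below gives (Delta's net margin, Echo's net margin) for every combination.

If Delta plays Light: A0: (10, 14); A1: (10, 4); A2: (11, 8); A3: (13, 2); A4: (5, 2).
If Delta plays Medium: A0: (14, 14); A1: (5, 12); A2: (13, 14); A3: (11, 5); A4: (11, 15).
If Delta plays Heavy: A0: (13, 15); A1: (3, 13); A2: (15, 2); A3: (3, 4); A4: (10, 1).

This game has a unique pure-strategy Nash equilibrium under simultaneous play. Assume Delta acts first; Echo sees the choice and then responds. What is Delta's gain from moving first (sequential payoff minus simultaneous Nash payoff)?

2

Echo best-responds to each possible Delta move:
- Light → Echo plays A0 (best of 14, 4, 8, 2, 2); Delta gets 10.
- Medium → Echo plays A4 (best of 14, 12, 14, 5, 15); Delta gets 11.
- Heavy → Echo plays A0 (best of 15, 13, 2, 4, 1); Delta gets 13.
Delta's induced payoffs are 10, 11, 13, so Delta commits to Heavy. Subgame-perfect outcome: (Heavy, A0) with payoffs (13, 15).
Now find the simultaneous Nash equilibrium.
Delta's best replies: A0→Medium; A1→Light; A2→Heavy; A3→Light; A4→Medium.
Echo's best replies: Light→A0; Medium→A4; Heavy→A0.
The unique mutual best reply is (Medium, A4), giving (11, 15).
Delta's commitment gain: 13 − 11 = 2.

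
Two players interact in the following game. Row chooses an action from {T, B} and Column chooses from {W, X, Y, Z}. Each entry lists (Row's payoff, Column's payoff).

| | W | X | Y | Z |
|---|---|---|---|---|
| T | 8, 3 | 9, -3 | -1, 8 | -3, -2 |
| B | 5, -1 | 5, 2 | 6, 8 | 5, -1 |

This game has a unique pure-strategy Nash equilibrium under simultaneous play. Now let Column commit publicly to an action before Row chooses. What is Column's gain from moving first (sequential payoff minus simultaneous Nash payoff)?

0

Work backward from Row's decision.
- W: BR = T, leader payoff 3.
- X: BR = T, leader payoff -3.
- Y: BR = B, leader payoff 8.
- Z: BR = B, leader payoff -1.
Among 3, -3, 8, -1, the best is 8 at Y. Subgame-perfect outcome: (B, Y) with payoffs (6, 8).
Now find the simultaneous Nash equilibrium.
Row's best replies: W→T; X→T; Y→B; Z→B.
Column's best replies: T→Y; B→Y.
The unique mutual best reply is (B, Y), giving (6, 8).
Column's commitment gain: 8 − 8 = 0.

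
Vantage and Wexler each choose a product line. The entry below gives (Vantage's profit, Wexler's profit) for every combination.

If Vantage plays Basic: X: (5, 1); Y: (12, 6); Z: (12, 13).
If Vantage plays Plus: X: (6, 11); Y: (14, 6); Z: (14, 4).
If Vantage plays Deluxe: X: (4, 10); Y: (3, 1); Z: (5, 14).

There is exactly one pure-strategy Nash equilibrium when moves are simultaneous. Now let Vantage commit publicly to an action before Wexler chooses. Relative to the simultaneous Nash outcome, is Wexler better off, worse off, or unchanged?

Work backward from Wexler's decision.
- Basic: BR = Z, leader payoff 12.
- Plus: BR = X, leader payoff 6.
- Deluxe: BR = Z, leader payoff 5.
Maximizing over 12, 6, 5, Vantage chooses Basic. Subgame-perfect outcome: (Basic, Z) with payoffs (12, 13).
Under simultaneous play:
Vantage's best replies: X→Plus; Y→Plus; Z→Plus.
Wexler's best replies: Basic→Z; Plus→X; Deluxe→Z.
Only (Plus, X) has each player best-responding; Nash payoffs (6, 11).
Wexler earns 13 sequentially versus 11 at the Nash outcome: better off.

better off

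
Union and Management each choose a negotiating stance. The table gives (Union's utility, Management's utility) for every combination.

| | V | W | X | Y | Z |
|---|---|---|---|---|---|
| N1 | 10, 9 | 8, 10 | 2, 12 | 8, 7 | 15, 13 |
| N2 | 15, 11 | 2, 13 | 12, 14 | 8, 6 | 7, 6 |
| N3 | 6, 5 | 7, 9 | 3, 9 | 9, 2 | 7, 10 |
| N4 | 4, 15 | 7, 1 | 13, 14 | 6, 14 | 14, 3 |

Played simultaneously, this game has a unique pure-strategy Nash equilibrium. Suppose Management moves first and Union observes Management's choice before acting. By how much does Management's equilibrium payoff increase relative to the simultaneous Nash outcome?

Work backward from Union's decision.
- V → Union plays N2 (best of 10, 15, 6, 4); Management gets 11.
- W → Union plays N1 (best of 8, 2, 7, 7); Management gets 10.
- X → Union plays N4 (best of 2, 12, 3, 13); Management gets 14.
- Y → Union plays N3 (best of 8, 8, 9, 6); Management gets 2.
- Z → Union plays N1 (best of 15, 7, 7, 14); Management gets 13.
Management's induced payoffs are 11, 10, 14, 2, 13, so Management commits to X. Subgame-perfect outcome: (N4, X) with payoffs (13, 14).
For the simultaneous game, intersect best replies.
Union's best replies: V→N2; W→N1; X→N4; Y→N3; Z→N1.
Management's best replies: N1→Z; N2→X; N3→Z; N4→V.
The unique mutual best reply is (N1, Z), giving (15, 13).
Management's commitment gain: 14 − 13 = 1.

1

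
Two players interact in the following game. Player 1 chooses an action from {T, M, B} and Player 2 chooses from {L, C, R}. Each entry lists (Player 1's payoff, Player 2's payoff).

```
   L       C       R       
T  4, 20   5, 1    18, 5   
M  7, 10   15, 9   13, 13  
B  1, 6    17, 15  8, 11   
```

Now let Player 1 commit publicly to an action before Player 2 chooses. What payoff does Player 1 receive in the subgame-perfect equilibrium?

17

Solve by backward induction (Player 1 leads).
- T: BR = L, leader payoff 4.
- M: BR = R, leader payoff 13.
- B: BR = C, leader payoff 17.
Maximizing over 4, 13, 17, Player 1 chooses B. Subgame-perfect outcome: (B, C) with payoffs (17, 15).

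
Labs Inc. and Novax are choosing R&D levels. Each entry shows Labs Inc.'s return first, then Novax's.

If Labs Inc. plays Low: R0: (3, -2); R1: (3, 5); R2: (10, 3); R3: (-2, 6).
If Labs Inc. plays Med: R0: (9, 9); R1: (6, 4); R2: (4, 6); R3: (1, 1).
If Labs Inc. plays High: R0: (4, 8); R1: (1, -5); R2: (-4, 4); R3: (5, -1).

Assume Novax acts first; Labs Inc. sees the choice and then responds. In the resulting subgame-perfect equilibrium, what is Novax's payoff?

Work backward from Labs Inc.'s decision.
- R0: BR = Med, leader payoff 9.
- R1: BR = Med, leader payoff 4.
- R2: BR = Low, leader payoff 3.
- R3: BR = High, leader payoff -1.
Among 9, 4, 3, -1, the best is 9 at R0. Subgame-perfect outcome: (Med, R0) with payoffs (9, 9).

9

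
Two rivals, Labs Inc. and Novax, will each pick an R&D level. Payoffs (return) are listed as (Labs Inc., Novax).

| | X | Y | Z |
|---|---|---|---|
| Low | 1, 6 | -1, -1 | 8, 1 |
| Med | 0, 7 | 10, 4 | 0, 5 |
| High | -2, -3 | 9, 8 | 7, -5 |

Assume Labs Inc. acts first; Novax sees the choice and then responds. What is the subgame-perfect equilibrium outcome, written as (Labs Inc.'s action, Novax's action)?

Novax best-responds to each possible Labs Inc. move:
- Low: Novax compares 6, -1, 1 and picks X; Labs Inc. would get 1.
- Med: Novax compares 7, 4, 5 and picks X; Labs Inc. would get 0.
- High: Novax compares -3, 8, -5 and picks Y; Labs Inc. would get 9.
Labs Inc.'s induced payoffs are 1, 0, 9, so Labs Inc. commits to High. Subgame-perfect outcome: (High, Y) with payoffs (9, 8).

(High, Y)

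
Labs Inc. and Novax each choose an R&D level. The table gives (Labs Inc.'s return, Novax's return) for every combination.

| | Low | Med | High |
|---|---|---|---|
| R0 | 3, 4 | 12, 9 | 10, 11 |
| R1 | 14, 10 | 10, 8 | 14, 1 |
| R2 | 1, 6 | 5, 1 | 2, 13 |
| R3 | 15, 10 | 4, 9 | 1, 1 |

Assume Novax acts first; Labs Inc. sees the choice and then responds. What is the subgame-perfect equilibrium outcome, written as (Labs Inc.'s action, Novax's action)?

Solve by backward induction (Novax leads).
- Low: Labs Inc. compares 3, 14, 1, 15 and picks R3; Novax would get 10.
- Med: Labs Inc. compares 12, 10, 5, 4 and picks R0; Novax would get 9.
- High: Labs Inc. compares 10, 14, 2, 1 and picks R1; Novax would get 1.
Novax's induced payoffs are 10, 9, 1, so Novax commits to Low. Subgame-perfect outcome: (R3, Low) with payoffs (15, 10).

(R3, Low)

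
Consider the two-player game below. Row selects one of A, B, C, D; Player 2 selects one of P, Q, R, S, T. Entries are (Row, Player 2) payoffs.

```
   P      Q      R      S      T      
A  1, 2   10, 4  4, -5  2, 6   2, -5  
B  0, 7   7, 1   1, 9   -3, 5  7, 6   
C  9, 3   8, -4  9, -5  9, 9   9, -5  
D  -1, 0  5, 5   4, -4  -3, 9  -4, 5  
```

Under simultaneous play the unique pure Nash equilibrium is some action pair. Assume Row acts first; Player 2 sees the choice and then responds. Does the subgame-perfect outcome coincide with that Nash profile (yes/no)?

Work backward from Player 2's decision.
- A → Player 2 plays S (best of 2, 4, -5, 6, -5); Row gets 2.
- B → Player 2 plays R (best of 7, 1, 9, 5, 6); Row gets 1.
- C → Player 2 plays S (best of 3, -4, -5, 9, -5); Row gets 9.
- D → Player 2 plays S (best of 0, 5, -4, 9, 5); Row gets -3.
Maximizing over 2, 1, 9, -3, Row chooses C. Subgame-perfect outcome: (C, S) with payoffs (9, 9).
Now find the simultaneous Nash equilibrium.
Row's best replies: P→C; Q→A; R→C; S→C; T→C.
Player 2's best replies: A→S; B→R; C→S; D→S.
The unique mutual best reply is (C, S), giving (9, 9).
Sequential outcome (C, S) coincides with the Nash profile (C, S).

yes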